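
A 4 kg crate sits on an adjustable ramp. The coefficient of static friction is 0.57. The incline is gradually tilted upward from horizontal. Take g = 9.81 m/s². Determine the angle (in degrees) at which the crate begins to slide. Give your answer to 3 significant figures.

29.7°

At the threshold of sliding, static friction is at its maximum μ_s N and exactly balances the weight component along the incline: mg sin θ = μ_s mg cos θ.
Hence tan θ = μ_s = 0.57, so θ = arctan(0.57) = 29.6831°.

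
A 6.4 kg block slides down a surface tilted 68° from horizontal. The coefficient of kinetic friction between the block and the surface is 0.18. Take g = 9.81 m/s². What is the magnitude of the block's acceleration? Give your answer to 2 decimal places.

8.43 m/s²

Resolving the weight along the incline: the component pulling the block down the slope is mg sin 68° = 6.4 × 9.81 × 0.9272 = 58.213 N, and the normal force is N = mg cos 68° = 6.4 × 9.81 × 0.3746 = 23.519 N.
Kinetic friction acts up the slope with magnitude f = μN = 0.18 × 23.519 = 4.233 N.
Net force along the incline is 58.213 − 4.233 = 53.980 N, so a = 53.980 / 6.4 = 8.4344 m/s².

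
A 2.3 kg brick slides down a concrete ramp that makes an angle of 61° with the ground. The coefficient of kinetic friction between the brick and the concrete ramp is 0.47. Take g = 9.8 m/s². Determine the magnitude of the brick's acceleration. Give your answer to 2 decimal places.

6.34 m/s²

Resolving the weight along the incline: the component pulling the brick down the slope is mg sin 61° = 2.3 × 9.8 × 0.8746 = 19.713 N, and the normal force is N = mg cos 61° = 2.3 × 9.8 × 0.4848 = 10.927 N.
Kinetic friction acts up the slope with magnitude f = μN = 0.47 × 10.927 = 5.136 N.
Net force along the incline is 19.713 − 5.136 = 14.577 N, so a = 14.577 / 2.3 = 6.3378 m/s².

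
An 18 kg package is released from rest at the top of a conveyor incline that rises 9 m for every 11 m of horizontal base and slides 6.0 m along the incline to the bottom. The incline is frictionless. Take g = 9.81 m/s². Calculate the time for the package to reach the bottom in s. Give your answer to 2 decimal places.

1.39 s

The weight component along the incline is mg sin 39.29° = 111.817 N and the normal force is N = mg cos 39.29° = 136.665 N.
With no friction, a = g sin 39.29° = 6.2121 m/s².
Starting from rest, L = ½at², so t = √(2L/a) = √(2 × 6.0 / 6.2121) = 1.3899 s.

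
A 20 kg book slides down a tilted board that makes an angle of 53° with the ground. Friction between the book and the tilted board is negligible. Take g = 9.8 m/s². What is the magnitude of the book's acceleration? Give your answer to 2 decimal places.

7.83 m/s²

Resolving the weight along the incline: the component pulling the book down the slope is mg sin 53° = 20 × 9.8 × 0.7986 = 156.526 N, and the normal force is N = mg cos 53° = 20 × 9.8 × 0.6018 = 117.953 N.
With no friction the net force along the incline is 156.526 N, so a = g sin 53° = 156.526 / 20 = 7.8263 m/s².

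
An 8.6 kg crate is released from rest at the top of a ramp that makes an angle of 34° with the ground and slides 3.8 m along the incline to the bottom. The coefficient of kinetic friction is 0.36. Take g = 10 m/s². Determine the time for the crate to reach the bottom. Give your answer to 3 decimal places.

1.707 s

The weight component along the incline is mg sin 34° = 48.091 N and the normal force is N = mg cos 34° = 71.297 N.
Friction up the slope is f = μN = 0.36 × 71.297 = 25.667 N, so the net downslope force is 48.091 − 25.667 = 22.424 N and a = 22.424 / 8.6 = 2.6074 m/s².
Starting from rest, L = ½at², so t = √(2L/a) = √(2 × 3.8 / 2.6074) = 1.7073 s.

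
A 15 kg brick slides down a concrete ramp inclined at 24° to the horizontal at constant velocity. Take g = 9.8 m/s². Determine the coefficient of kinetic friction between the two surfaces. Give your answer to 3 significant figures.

0.445

At constant velocity the net force along the incline is zero: mg sin 24° = μ mg cos 24°.
So μ = tan 24° = 0.4067 / 0.9135 = 0.4452.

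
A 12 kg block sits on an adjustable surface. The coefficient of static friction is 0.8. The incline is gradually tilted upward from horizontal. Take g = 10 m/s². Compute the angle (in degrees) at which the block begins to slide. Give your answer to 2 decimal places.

38.66°

At the threshold of sliding, static friction is at its maximum μ_s N and exactly balances the weight component along the incline: mg sin θ = μ_s mg cos θ.
Hence tan θ = μ_s = 0.8, so θ = arctan(0.8) = 38.6598°.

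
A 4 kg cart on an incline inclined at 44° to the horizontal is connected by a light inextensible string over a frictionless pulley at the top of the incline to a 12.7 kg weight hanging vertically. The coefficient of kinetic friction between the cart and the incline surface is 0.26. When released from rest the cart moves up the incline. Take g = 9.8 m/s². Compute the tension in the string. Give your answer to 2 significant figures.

56 N

For the cart on the incline: the weight component along the slope is m₁g sin 44° = 4 × 9.8 × 0.6947 = 27.232 N and the normal force is N = m₁g cos 44° = 28.198 N.
Kinetic friction opposes the cart's motion up the incline: f = μN = 0.26 × 28.198 = 7.331 N acting down the slope.
Newton's second law for the cart (up-slope positive): T − 27.232 − 7.331 = 4 a. For the hanging weight (downward positive): 12.7 × 9.8 − T = 12.7 a.
Adding the two equations eliminates T: 89.897 = 16.7 a, so a = 5.3831 m/s².
Then from the hanging weight's equation, T = 12.7 × (9.8 − 5.3831) = 56.095 N.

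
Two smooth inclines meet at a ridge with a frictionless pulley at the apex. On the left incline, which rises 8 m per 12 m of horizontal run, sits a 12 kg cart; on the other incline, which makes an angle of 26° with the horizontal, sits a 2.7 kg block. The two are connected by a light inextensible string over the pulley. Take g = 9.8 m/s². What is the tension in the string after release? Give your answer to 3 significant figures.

Resolve each weight along its own incline: the 12 kg mass has component 12 × 9.8 × sin 33.69° = 65.233 N down its slope, and the 2.7 kg mass has 2.7 × 9.8 × sin 26° = 11.599 N down its slope.
The 12 kg side's 65.233 N exceeds the other side's 11.599 N, so that mass slides down and the 2.7 kg mass slides up. Taking that direction as positive, Newton's second law for the whole system gives 65.233 − 11.599 = (12 + 2.7) a, so a = 53.634 / 14.7 = 3.6486 m/s².
For the 2.7 kg mass (up-slope positive): T − 11.599 = 2.7 × 3.6486, so T = 21.450 N.

21.5 N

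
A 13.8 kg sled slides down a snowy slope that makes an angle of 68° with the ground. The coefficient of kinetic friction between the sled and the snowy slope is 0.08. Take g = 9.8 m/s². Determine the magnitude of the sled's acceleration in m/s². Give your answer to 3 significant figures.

Resolving the weight along the incline: the component pulling the sled down the slope is mg sin 68° = 13.8 × 9.8 × 0.9272 = 125.395 N, and the normal force is N = mg cos 68° = 13.8 × 9.8 × 0.3746 = 50.661 N.
Kinetic friction acts up the slope with magnitude f = μN = 0.08 × 50.661 = 4.053 N.
Net force along the incline is 125.395 − 4.053 = 121.342 N, so a = 121.342 / 13.8 = 8.7929 m/s².

8.79 m/s²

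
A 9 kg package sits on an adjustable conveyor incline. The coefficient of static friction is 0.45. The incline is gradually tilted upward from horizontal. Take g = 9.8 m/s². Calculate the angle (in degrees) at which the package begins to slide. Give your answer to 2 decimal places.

24.23°

At the threshold of sliding, static friction is at its maximum μ_s N and exactly balances the weight component along the incline: mg sin θ = μ_s mg cos θ.
Hence tan θ = μ_s = 0.45, so θ = arctan(0.45) = 24.2277°.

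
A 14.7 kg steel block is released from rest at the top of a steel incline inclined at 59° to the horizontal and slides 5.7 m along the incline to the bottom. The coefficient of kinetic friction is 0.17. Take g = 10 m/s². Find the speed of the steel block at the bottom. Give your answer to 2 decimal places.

The weight component along the incline is mg sin 59° = 126.004 N and the normal force is N = mg cos 59° = 75.711 N.
Friction up the slope is f = μN = 0.17 × 75.711 = 12.871 N, so the net downslope force is 126.004 − 12.871 = 113.133 N and a = 113.133 / 14.7 = 7.6961 m/s².
Starting from rest over a distance of 5.7 m, v² = 2aL = 2 × 7.6961 × 5.7 = 87.7355, so v = 9.3667 m/s.

9.37 m/s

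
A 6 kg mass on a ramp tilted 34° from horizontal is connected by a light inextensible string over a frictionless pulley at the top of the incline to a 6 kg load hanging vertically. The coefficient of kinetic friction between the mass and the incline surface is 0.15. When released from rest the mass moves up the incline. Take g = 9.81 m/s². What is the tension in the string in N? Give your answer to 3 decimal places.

For the mass on the incline: the weight component along the slope is m₁g sin 34° = 6 × 9.81 × 0.5592 = 32.915 N and the normal force is N = m₁g cos 34° = 48.797 N.
Kinetic friction opposes the mass's motion up the incline: f = μN = 0.15 × 48.797 = 7.320 N acting down the slope.
Newton's second law for the mass (up-slope positive): T − 32.915 − 7.320 = 6 a. For the hanging load (downward positive): 6 × 9.81 − T = 6 a.
Adding the two equations eliminates T: 18.625 = 12 a, so a = 1.5521 m/s².
Then from the hanging load's equation, T = 6 × (9.81 − 1.5521) = 49.547 N.

49.547 N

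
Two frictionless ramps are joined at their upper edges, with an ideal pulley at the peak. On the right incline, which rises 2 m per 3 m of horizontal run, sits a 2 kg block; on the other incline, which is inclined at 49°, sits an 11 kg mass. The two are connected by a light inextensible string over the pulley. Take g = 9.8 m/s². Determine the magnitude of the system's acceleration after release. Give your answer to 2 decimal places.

5.42 m/s²

Resolve each weight along its own incline: the 2 kg mass has component 2 × 9.8 × sin 33.69° = 10.872 N down its slope, and the 11 kg mass has 11 × 9.8 × sin 49° = 81.358 N down its slope.
The 11 kg side's 81.358 N exceeds the other side's 10.872 N, so that mass slides down and the 2 kg mass slides up. Taking that direction as positive, Newton's second law for the whole system gives 81.358 − 10.872 = (2 + 11) a, so a = 70.486 / 13 = 5.4220 m/s².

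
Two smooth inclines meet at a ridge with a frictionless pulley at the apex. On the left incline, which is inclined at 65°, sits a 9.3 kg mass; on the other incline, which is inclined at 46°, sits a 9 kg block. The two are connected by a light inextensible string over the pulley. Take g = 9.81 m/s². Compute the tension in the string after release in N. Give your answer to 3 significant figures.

Resolve each weight along its own incline: the 9.3 kg mass has component 9.3 × 9.81 × sin 65° = 82.685 N down its slope, and the 9 kg mass has 9 × 9.81 × sin 46° = 63.511 N down its slope.
The 9.3 kg side's 82.685 N exceeds the other side's 63.511 N, so that mass slides down and the 9 kg mass slides up. Taking that direction as positive, Newton's second law for the whole system gives 82.685 − 63.511 = (9.3 + 9) a, so a = 19.174 / 18.3 = 1.0478 m/s².
For the 9 kg mass (up-slope positive): T − 63.511 = 9 × 1.0478, so T = 72.941 N.

72.9 N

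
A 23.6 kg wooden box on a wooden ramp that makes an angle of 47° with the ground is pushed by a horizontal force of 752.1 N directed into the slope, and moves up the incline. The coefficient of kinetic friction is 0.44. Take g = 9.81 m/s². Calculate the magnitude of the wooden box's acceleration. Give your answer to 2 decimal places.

1.36 m/s²

The horizontal push has components F cos 47° = 752.1 × 0.6820 = 512.932 N up the incline and F sin 47° = 752.1 × 0.7314 = 550.086 N pressing into the surface.
The normal force is therefore N = mg cos 47° + F sin 47° = 157.894 + 550.086 = 707.980 N, and kinetic friction down the slope is μN = 0.44 × 707.980 = 311.511 N.
Along the incline: F cos 47° − mg sin 47° − μN = ma, so 512.932 − 169.331 − 311.511 = 23.6 a, giving a = 1.3597 m/s².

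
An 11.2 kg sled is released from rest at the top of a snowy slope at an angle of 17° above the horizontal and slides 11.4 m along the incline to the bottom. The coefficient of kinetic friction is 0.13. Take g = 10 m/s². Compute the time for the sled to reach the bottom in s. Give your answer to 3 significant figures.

The weight component along the incline is mg sin 17° = 32.746 N and the normal force is N = mg cos 17° = 107.106 N.
Friction up the slope is f = μN = 0.13 × 107.106 = 13.924 N, so the net downslope force is 32.746 − 13.924 = 18.822 N and a = 18.822 / 11.2 = 1.6805 m/s².
Starting from rest, L = ½at², so t = √(2L/a) = √(2 × 11.4 / 1.6805) = 3.6834 s.

3.68 s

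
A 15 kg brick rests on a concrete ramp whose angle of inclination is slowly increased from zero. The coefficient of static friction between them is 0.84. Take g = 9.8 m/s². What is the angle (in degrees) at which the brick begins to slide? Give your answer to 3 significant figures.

40.0°

At the threshold of sliding, static friction is at its maximum μ_s N and exactly balances the weight component along the incline: mg sin θ = μ_s mg cos θ.
Hence tan θ = μ_s = 0.84, so θ = arctan(0.84) = 40.0303°.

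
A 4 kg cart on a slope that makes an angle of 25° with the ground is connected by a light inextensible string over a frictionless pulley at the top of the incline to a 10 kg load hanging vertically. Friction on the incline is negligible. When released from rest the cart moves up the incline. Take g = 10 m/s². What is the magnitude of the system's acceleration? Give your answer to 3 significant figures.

5.94 m/s²

For the cart on the incline: the weight component along the slope is m₁g sin 25° = 4 × 10 × 0.4226 = 16.904 N and the normal force is N = m₁g cos 25° = 36.252 N.
Newton's second law for the cart (up-slope positive): T − 16.904 = 4 a. For the hanging load (downward positive): 10 × 10 − T = 10 a.
Adding the two equations eliminates T: 83.096 = 14 a, so a = 5.9354 m/s².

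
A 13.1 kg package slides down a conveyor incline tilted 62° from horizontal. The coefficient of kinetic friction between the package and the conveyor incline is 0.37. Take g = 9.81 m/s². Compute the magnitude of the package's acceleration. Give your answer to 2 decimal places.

6.96 m/s²

Resolving the weight along the incline: the component pulling the package down the slope is mg sin 62° = 13.1 × 9.81 × 0.8829 = 113.462 N, and the normal force is N = mg cos 62° = 13.1 × 9.81 × 0.4695 = 60.336 N.
Kinetic friction acts up the slope with magnitude f = μN = 0.37 × 60.336 = 22.324 N.
Net force along the incline is 113.462 − 22.324 = 91.138 N, so a = 91.138 / 13.1 = 6.9571 m/s².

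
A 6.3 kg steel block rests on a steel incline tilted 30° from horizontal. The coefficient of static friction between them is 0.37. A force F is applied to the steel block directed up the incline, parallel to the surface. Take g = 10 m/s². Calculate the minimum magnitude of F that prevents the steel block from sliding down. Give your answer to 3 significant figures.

11.3 N

The normal force is N = mg cos 30° = 54.560 N. With F at its minimum the steel block is on the verge of sliding down, so static friction is at its maximum μ_s N = 0.37 × 54.560 = 20.187 N and acts up the slope.
Equilibrium along the incline: F + μ_s N = mg sin 30°, so F = 31.500 − 20.187 = 11.313 N.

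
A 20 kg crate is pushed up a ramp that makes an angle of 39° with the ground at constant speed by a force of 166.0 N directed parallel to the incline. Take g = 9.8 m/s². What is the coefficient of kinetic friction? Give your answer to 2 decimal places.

0.28

At constant speed ΣF = 0 along the incline. The applied 166.0 N acts up the slope; the weight component mg sin 39° = 123.347 N and kinetic friction μN both act down the slope.
So 166.0 = 123.347 + μ × 152.321, giving μ = (166.0 − 123.347) / 152.321 = 0.2800.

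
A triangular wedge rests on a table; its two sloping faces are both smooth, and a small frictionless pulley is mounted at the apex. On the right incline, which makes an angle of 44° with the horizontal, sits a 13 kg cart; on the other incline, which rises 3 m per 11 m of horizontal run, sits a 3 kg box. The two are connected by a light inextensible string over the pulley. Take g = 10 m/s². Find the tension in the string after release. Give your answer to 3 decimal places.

Resolve each weight along its own incline: the 13 kg mass has component 13 × 10 × sin 44° = 90.306 N down its slope, and the 3 kg mass has 3 × 10 × sin 15.26° = 7.894 N down its slope.
The 13 kg side's 90.306 N exceeds the other side's 7.894 N, so that mass slides down and the 3 kg mass slides up. Taking that direction as positive, Newton's second law for the whole system gives 90.306 − 7.894 = (13 + 3) a, so a = 82.412 / 16 = 5.1508 m/s².
For the 3 kg mass (up-slope positive): T − 7.894 = 3 × 5.1508, so T = 23.346 N.

23.346 N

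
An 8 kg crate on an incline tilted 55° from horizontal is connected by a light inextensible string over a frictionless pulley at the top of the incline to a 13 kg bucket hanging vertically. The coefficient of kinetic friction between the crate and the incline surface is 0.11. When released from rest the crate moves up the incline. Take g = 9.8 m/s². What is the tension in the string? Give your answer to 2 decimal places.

For the crate on the incline: the weight component along the slope is m₁g sin 55° = 8 × 9.8 × 0.8192 = 64.225 N and the normal force is N = m₁g cos 55° = 44.968 N.
Kinetic friction opposes the crate's motion up the incline: f = μN = 0.11 × 44.968 = 4.946 N acting down the slope.
Newton's second law for the crate (up-slope positive): T − 64.225 − 4.946 = 8 a. For the hanging bucket (downward positive): 13 × 9.8 − T = 13 a.
Adding the two equations eliminates T: 58.229 = 21 a, so a = 2.7728 m/s².
Then from the hanging bucket's equation, T = 13 × (9.8 − 2.7728) = 91.354 N.

91.35 N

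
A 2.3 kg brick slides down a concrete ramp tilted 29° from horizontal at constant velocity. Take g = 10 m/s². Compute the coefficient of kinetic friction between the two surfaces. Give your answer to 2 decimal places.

At constant velocity the net force along the incline is zero: mg sin 29° = μ mg cos 29°.
So μ = tan 29° = 0.4848 / 0.8746 = 0.5543.

0.55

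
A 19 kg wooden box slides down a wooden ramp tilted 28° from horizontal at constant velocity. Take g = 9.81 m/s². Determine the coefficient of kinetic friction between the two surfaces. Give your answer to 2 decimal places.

0.53

At constant velocity the net force along the incline is zero: mg sin 28° = μ mg cos 28°.
So μ = tan 28° = 0.4695 / 0.8829 = 0.5318.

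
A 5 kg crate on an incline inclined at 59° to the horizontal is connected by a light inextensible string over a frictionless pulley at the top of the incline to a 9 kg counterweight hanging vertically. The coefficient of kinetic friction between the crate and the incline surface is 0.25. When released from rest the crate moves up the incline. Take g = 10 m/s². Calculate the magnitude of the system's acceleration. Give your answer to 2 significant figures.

For the crate on the incline: the weight component along the slope is m₁g sin 59° = 5 × 10 × 0.8572 = 42.860 N and the normal force is N = m₁g cos 59° = 25.752 N.
Kinetic friction opposes the crate's motion up the incline: f = μN = 0.25 × 25.752 = 6.438 N acting down the slope.
Newton's second law for the crate (up-slope positive): T − 42.860 − 6.438 = 5 a. For the hanging counterweight (downward positive): 9 × 10 − T = 9 a.
Adding the two equations eliminates T: 40.702 = 14 a, so a = 2.9073 m/s².

2.9 m/s²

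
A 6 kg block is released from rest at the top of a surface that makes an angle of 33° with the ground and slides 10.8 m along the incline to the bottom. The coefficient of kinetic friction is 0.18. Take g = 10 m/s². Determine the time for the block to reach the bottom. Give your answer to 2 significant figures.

2.3 s

The weight component along the incline is mg sin 33° = 32.678 N and the normal force is N = mg cos 33° = 50.320 N.
Friction up the slope is f = μN = 0.18 × 50.320 = 9.058 N, so the net downslope force is 32.678 − 9.058 = 23.620 N and a = 23.620 / 6 = 3.9367 m/s².
Starting from rest, L = ½at², so t = √(2L/a) = √(2 × 10.8 / 3.9367) = 2.3424 s.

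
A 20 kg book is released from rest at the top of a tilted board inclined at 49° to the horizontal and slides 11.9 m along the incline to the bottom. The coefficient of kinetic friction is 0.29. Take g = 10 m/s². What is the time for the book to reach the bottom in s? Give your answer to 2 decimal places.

The weight component along the incline is mg sin 49° = 150.942 N and the normal force is N = mg cos 49° = 131.212 N.
Friction up the slope is f = μN = 0.29 × 131.212 = 38.051 N, so the net downslope force is 150.942 − 38.051 = 112.891 N and a = 112.891 / 20 = 5.6446 m/s².
Starting from rest, L = ½at², so t = √(2L/a) = √(2 × 11.9 / 5.6446) = 2.0534 s.

2.05 s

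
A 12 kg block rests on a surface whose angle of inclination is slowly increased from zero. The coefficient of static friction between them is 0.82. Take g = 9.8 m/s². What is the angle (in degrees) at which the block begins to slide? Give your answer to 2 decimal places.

At the threshold of sliding, static friction is at its maximum μ_s N and exactly balances the weight component along the incline: mg sin θ = μ_s mg cos θ.
Hence tan θ = μ_s = 0.82, so θ = arctan(0.82) = 39.3518°.

39.35°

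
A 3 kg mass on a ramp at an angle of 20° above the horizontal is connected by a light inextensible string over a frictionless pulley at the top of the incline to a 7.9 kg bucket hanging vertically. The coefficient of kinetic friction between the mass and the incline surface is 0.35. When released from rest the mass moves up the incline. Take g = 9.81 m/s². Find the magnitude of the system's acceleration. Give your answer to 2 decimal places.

5.30 m/s²

For the mass on the incline: the weight component along the slope is m₁g sin 20° = 3 × 9.81 × 0.3420 = 10.065 N and the normal force is N = m₁g cos 20° = 27.655 N.
Kinetic friction opposes the mass's motion up the incline: f = μN = 0.35 × 27.655 = 9.679 N acting down the slope.
Newton's second law for the mass (up-slope positive): T − 10.065 − 9.679 = 3 a. For the hanging bucket (downward positive): 7.9 × 9.81 − T = 7.9 a.
Adding the two equations eliminates T: 57.755 = 10.9 a, so a = 5.2986 m/s².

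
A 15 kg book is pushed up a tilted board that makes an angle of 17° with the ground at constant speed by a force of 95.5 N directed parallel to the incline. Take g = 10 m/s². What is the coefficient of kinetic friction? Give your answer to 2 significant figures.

At constant speed ΣF = 0 along the incline. The applied 95.5 N acts up the slope; the weight component mg sin 17° = 43.856 N and kinetic friction μN both act down the slope.
So 95.5 = 43.856 + μ × 143.446, giving μ = (95.5 − 43.856) / 143.446 = 0.3600.

0.36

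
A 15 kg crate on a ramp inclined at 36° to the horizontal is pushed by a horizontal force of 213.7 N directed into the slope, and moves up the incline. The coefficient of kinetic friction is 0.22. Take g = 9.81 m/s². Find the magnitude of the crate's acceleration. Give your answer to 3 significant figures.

The horizontal push has components F cos 36° = 213.7 × 0.8090 = 172.883 N up the incline and F sin 36° = 213.7 × 0.5878 = 125.613 N pressing into the surface.
The normal force is therefore N = mg cos 36° + F sin 36° = 119.044 + 125.613 = 244.657 N, and kinetic friction down the slope is μN = 0.22 × 244.657 = 53.825 N.
Along the incline: F cos 36° − mg sin 36° − μN = ma, so 172.883 − 86.495 − 53.825 = 15 a, giving a = 2.1709 m/s².

2.17 m/s²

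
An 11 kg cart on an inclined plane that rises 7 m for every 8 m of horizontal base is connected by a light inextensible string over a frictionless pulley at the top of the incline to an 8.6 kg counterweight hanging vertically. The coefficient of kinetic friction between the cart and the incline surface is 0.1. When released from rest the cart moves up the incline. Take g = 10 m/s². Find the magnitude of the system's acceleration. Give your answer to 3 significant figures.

0.270 m/s²

For the cart on the incline: the weight component along the slope is m₁g sin 41.19° = 11 × 10 × 0.6585 = 72.435 N and the normal force is N = m₁g cos 41.19° = 82.783 N.
Kinetic friction opposes the cart's motion up the incline: f = μN = 0.1 × 82.783 = 8.278 N acting down the slope.
Newton's second law for the cart (up-slope positive): T − 72.435 − 8.278 = 11 a. For the hanging counterweight (downward positive): 8.6 × 10 − T = 8.6 a.
Adding the two equations eliminates T: 5.287 = 19.6 a, so a = 0.2697 m/s².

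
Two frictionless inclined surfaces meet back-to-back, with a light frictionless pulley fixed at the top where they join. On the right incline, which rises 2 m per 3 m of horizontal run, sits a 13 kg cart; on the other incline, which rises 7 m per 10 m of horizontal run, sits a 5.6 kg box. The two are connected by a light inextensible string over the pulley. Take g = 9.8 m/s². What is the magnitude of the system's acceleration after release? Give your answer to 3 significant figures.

Resolve each weight along its own incline: the 13 kg mass has component 13 × 9.8 × sin 33.69° = 70.669 N down its slope, and the 5.6 kg mass has 5.6 × 9.8 × sin 34.99° = 31.472 N down its slope.
The 13 kg side's 70.669 N exceeds the other side's 31.472 N, so that mass slides down and the 5.6 kg mass slides up. Taking that direction as positive, Newton's second law for the whole system gives 70.669 − 31.472 = (13 + 5.6) a, so a = 39.197 / 18.6 = 2.1074 m/s².

2.11 m/s²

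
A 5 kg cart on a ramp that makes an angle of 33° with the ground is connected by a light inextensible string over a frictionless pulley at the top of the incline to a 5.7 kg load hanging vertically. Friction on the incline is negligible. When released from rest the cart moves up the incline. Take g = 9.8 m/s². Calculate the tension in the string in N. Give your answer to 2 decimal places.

40.32 N

For the cart on the incline: the weight component along the slope is m₁g sin 33° = 5 × 9.8 × 0.5446 = 26.685 N and the normal force is N = m₁g cos 33° = 41.095 N.
Newton's second law for the cart (up-slope positive): T − 26.685 = 5 a. For the hanging load (downward positive): 5.7 × 9.8 − T = 5.7 a.
Adding the two equations eliminates T: 29.175 = 10.7 a, so a = 2.7266 m/s².
Then from the hanging load's equation, T = 5.7 × (9.8 − 2.7266) = 40.318 N.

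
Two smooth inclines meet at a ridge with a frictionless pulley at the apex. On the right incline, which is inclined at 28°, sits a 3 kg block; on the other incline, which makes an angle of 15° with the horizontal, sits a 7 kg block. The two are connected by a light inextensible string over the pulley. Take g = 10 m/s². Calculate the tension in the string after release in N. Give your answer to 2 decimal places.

Resolve each weight along its own incline: the 3 kg mass has component 3 × 10 × sin 28° = 14.084 N down its slope, and the 7 kg mass has 7 × 10 × sin 15° = 18.117 N down its slope.
The 7 kg side's 18.117 N exceeds the other side's 14.084 N, so that mass slides down and the 3 kg mass slides up. Taking that direction as positive, Newton's second law for the whole system gives 18.117 − 14.084 = (3 + 7) a, so a = 4.033 / 10 = 0.4033 m/s².
For the 3 kg mass (up-slope positive): T − 14.084 = 3 × 0.4033, so T = 15.294 N.

15.29 N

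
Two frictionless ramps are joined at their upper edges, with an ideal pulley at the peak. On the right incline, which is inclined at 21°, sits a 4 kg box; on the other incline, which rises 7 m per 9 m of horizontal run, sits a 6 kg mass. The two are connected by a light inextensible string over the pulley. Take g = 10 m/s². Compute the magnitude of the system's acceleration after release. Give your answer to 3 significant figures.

Resolve each weight along its own incline: the 4 kg mass has component 4 × 10 × sin 21° = 14.335 N down its slope, and the 6 kg mass has 6 × 10 × sin 37.87° = 36.836 N down its slope.
The 6 kg side's 36.836 N exceeds the other side's 14.335 N, so that mass slides down and the 4 kg mass slides up. Taking that direction as positive, Newton's second law for the whole system gives 36.836 − 14.335 = (4 + 6) a, so a = 22.501 / 10 = 2.2501 m/s².

2.25 m/s²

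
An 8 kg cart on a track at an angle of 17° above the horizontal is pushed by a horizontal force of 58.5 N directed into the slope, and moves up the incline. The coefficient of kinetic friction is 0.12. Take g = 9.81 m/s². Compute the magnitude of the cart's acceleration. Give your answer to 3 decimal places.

2.742 m/s²

The horizontal push has components F cos 17° = 58.5 × 0.9563 = 55.944 N up the incline and F sin 17° = 58.5 × 0.2924 = 17.105 N pressing into the surface.
The normal force is therefore N = mg cos 17° + F sin 17° = 75.050 + 17.105 = 92.155 N, and kinetic friction down the slope is μN = 0.12 × 92.155 = 11.059 N.
Along the incline: F cos 17° − mg sin 17° − μN = ma, so 55.944 − 22.948 − 11.059 = 8 a, giving a = 2.7421 m/s².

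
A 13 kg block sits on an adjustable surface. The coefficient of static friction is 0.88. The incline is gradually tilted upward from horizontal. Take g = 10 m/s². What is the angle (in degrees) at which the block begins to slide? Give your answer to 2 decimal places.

41.35°

At the threshold of sliding, static friction is at its maximum μ_s N and exactly balances the weight component along the incline: mg sin θ = μ_s mg cos θ.
Hence tan θ = μ_s = 0.88, so θ = arctan(0.88) = 41.3478°.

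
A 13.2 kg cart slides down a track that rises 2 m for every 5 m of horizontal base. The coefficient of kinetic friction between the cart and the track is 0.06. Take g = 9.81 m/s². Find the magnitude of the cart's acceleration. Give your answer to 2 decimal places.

Resolving the weight along the incline: the component pulling the cart down the slope is mg sin 21.80° = 13.2 × 9.81 × 0.3714 = 48.093 N, and the normal force is N = mg cos 21.80° = 13.2 × 9.81 × 0.9285 = 120.233 N.
Kinetic friction acts up the slope with magnitude f = μN = 0.06 × 120.233 = 7.214 N.
Net force along the incline is 48.093 − 7.214 = 40.879 N, so a = 40.879 / 13.2 = 3.0969 m/s².

3.10 m/s²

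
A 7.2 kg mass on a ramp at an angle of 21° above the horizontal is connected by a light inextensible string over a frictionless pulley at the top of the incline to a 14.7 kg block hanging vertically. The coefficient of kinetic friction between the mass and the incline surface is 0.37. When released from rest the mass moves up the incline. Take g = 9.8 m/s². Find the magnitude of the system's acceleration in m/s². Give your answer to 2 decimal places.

4.31 m/s²

For the mass on the incline: the weight component along the slope is m₁g sin 21° = 7.2 × 9.8 × 0.3584 = 25.289 N and the normal force is N = m₁g cos 21° = 65.873 N.
Kinetic friction opposes the mass's motion up the incline: f = μN = 0.37 × 65.873 = 24.373 N acting down the slope.
Newton's second law for the mass (up-slope positive): T − 25.289 − 24.373 = 7.2 a. For the hanging block (downward positive): 14.7 × 9.8 − T = 14.7 a.
Adding the two equations eliminates T: 94.398 = 21.9 a, so a = 4.3104 m/s².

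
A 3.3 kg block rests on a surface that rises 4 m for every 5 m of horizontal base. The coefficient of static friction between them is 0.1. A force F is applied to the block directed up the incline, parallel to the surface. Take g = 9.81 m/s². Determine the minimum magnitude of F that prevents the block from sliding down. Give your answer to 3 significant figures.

The normal force is N = mg cos 38.66° = 25.279 N. With F at its minimum the block is on the verge of sliding down, so static friction is at its maximum μ_s N = 0.1 × 25.279 = 2.528 N and acts up the slope.
Equilibrium along the incline: F + μ_s N = mg sin 38.66°, so F = 20.223 − 2.528 = 17.695 N.

17.7 N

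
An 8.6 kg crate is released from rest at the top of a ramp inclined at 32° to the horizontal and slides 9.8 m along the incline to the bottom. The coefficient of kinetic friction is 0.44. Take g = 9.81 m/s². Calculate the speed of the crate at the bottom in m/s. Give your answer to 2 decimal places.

5.49 m/s

The weight component along the incline is mg sin 32° = 44.707 N and the normal force is N = mg cos 32° = 71.546 N.
Friction up the slope is f = μN = 0.44 × 71.546 = 31.480 N, so the net downslope force is 44.707 − 31.480 = 13.227 N and a = 13.227 / 8.6 = 1.5380 m/s².
Starting from rest over a distance of 9.8 m, v² = 2aL = 2 × 1.5380 × 9.8 = 30.1448, so v = 5.4904 m/s.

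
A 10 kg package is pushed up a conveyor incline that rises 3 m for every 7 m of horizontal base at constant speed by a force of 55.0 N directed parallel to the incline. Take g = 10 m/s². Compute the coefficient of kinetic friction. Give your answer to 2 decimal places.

At constant speed ΣF = 0 along the incline. The applied 55.0 N acts up the slope; the weight component mg sin 23.20° = 39.392 N and kinetic friction μN both act down the slope.
So 55.0 = 39.392 + μ × 91.915, giving μ = (55.0 − 39.392) / 91.915 = 0.1698.

0.17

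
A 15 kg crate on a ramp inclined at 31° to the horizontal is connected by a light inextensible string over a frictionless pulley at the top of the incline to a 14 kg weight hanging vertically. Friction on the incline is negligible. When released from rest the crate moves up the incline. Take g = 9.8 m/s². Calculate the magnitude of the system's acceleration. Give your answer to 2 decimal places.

2.12 m/s²

For the crate on the incline: the weight component along the slope is m₁g sin 31° = 15 × 9.8 × 0.5150 = 75.705 N and the normal force is N = m₁g cos 31° = 126.004 N.
Newton's second law for the crate (up-slope positive): T − 75.705 = 15 a. For the hanging weight (downward positive): 14 × 9.8 − T = 14 a.
Adding the two equations eliminates T: 61.495 = 29 a, so a = 2.1205 m/s².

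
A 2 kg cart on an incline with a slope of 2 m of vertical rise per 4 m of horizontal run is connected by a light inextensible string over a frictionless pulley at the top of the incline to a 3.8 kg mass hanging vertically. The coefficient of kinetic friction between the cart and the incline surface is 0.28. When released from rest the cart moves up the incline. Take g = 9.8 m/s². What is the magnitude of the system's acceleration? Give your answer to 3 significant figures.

4.06 m/s²

For the cart on the incline: the weight component along the slope is m₁g sin 26.57° = 2 × 9.8 × 0.4472 = 8.765 N and the normal force is N = m₁g cos 26.57° = 17.531 N.
Kinetic friction opposes the cart's motion up the incline: f = μN = 0.28 × 17.531 = 4.909 N acting down the slope.
Newton's second law for the cart (up-slope positive): T − 8.765 − 4.909 = 2 a. For the hanging mass (downward positive): 3.8 × 9.8 − T = 3.8 a.
Adding the two equations eliminates T: 23.566 = 5.8 a, so a = 4.0631 m/s².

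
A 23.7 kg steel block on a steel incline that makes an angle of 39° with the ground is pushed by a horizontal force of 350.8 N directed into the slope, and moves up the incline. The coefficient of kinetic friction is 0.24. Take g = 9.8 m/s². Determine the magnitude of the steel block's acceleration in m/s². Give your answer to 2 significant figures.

1.3 m/s²

The horizontal push has components F cos 39° = 350.8 × 0.7771 = 272.607 N up the incline and F sin 39° = 350.8 × 0.6293 = 220.758 N pressing into the surface.
The normal force is therefore N = mg cos 39° + F sin 39° = 180.489 + 220.758 = 401.247 N, and kinetic friction down the slope is μN = 0.24 × 401.247 = 96.299 N.
Along the incline: F cos 39° − mg sin 39° − μN = ma, so 272.607 − 146.161 − 96.299 = 23.7 a, giving a = 1.2720 m/s².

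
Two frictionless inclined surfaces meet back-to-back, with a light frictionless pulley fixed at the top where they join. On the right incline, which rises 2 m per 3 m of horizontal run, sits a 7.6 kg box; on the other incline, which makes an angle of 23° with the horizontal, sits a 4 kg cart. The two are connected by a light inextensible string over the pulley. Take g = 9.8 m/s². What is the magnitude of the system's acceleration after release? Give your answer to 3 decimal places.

2.241 m/s²

Resolve each weight along its own incline: the 7.6 kg mass has component 7.6 × 9.8 × sin 33.69° = 41.314 N down its slope, and the 4 kg mass has 4 × 9.8 × sin 23° = 15.317 N down its slope.
The 7.6 kg side's 41.314 N exceeds the other side's 15.317 N, so that mass slides down and the 4 kg mass slides up. Taking that direction as positive, Newton's second law for the whole system gives 41.314 − 15.317 = (7.6 + 4) a, so a = 25.997 / 11.6 = 2.2411 m/s².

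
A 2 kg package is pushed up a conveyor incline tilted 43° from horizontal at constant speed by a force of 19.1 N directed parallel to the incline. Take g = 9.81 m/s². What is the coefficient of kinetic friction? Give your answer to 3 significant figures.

0.399

At constant speed ΣF = 0 along the incline. The applied 19.1 N acts up the slope; the weight component mg sin 43° = 13.381 N and kinetic friction μN both act down the slope.
So 19.1 = 13.381 + μ × 14.349, giving μ = (19.1 − 13.381) / 14.349 = 0.3986.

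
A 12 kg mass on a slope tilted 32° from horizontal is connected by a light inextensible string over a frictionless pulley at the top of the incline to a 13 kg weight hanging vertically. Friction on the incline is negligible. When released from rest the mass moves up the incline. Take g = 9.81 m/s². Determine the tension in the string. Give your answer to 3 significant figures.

For the mass on the incline: the weight component along the slope is m₁g sin 32° = 12 × 9.81 × 0.5299 = 62.380 N and the normal force is N = m₁g cos 32° = 99.832 N.
Newton's second law for the mass (up-slope positive): T − 62.380 = 12 a. For the hanging weight (downward positive): 13 × 9.81 − T = 13 a.
Adding the two equations eliminates T: 65.150 = 25 a, so a = 2.6060 m/s².
Then from the hanging weight's equation, T = 13 × (9.81 − 2.6060) = 93.652 N.

93.7 N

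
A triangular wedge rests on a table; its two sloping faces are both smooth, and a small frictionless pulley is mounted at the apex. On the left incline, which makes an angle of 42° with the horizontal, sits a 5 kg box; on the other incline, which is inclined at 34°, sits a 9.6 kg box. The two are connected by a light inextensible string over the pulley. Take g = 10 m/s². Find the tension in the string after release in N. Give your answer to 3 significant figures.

40.4 N

Resolve each weight along its own incline: the 5 kg mass has component 5 × 10 × sin 42° = 33.457 N down its slope, and the 9.6 kg mass has 9.6 × 10 × sin 34° = 53.683 N down its slope.
The 9.6 kg side's 53.683 N exceeds the other side's 33.457 N, so that mass slides down and the 5 kg mass slides up. Taking that direction as positive, Newton's second law for the whole system gives 53.683 − 33.457 = (5 + 9.6) a, so a = 20.226 / 14.6 = 1.3853 m/s².
For the 5 kg mass (up-slope positive): T − 33.457 = 5 × 1.3853, so T = 40.383 N.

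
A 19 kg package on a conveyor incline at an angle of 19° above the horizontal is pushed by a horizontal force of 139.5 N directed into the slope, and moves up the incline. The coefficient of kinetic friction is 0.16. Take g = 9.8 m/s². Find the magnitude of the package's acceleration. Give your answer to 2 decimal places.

1.89 m/s²

The horizontal push has components F cos 19° = 139.5 × 0.9455 = 131.897 N up the incline and F sin 19° = 139.5 × 0.3256 = 45.421 N pressing into the surface.
The normal force is therefore N = mg cos 19° + F sin 19° = 176.052 + 45.421 = 221.473 N, and kinetic friction down the slope is μN = 0.16 × 221.473 = 35.436 N.
Along the incline: F cos 19° − mg sin 19° − μN = ma, so 131.897 − 60.627 − 35.436 = 19 a, giving a = 1.8860 m/s².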